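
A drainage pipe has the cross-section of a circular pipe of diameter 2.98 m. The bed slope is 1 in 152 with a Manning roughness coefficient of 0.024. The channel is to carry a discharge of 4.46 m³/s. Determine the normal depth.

Manning's equation rearranged: A R^(2/3) = nQ / (1·√S) = 0.024 × 4.46 / (√0.006579) = 1.32.
Trying y = 1.24 m: A R^(2/3) = 2.075 — high.
Trying y = 0.82 m: A R^(2/3) = 0.9486 — low.
Trying y = 0.972 m: A R^(2/3) = 1.318 — close enough.

y_n = 0.972 m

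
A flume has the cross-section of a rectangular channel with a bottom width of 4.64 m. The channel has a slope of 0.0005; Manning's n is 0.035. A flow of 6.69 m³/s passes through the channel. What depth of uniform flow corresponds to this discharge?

Manning's equation rearranged: A R^(2/3) = nQ / (1·√S) = 0.035 × 6.69 / (√0.0005) = 10.47.
Try y = 2.64 m: A R^(2/3) = 14.1 — over.
Try y = 1.46 m: A R^(2/3) = 6.297 — short.
Try y = 2.11 m: A R^(2/3) = 10.46 — matches.

y_n = 2.11 m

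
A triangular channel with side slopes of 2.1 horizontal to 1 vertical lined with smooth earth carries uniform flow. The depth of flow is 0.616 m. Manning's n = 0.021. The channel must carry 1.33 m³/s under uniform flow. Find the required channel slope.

S = 0.00677

For a triangular section with side slope z = 2.1: A = zy² = 2.1×0.616² = 0.7969 m²; P = 2y√(1+z²) = 2×0.616×2.326 = 2.866 m.
Hydraulic radius R = A/P = 0.7969/2.866 = 0.2781 m.
From Manning's equation, S = [nQ / (1 A R^(2/3))]² = [0.021 × 1.33 / (1 × 0.7969 × 0.2781^(2/3))]² = 0.00677.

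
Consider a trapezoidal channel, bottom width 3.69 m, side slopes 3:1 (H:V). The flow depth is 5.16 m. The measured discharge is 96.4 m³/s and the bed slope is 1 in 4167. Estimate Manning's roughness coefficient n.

With bottom width b = 3.69 m and side slope z = 3: A = (b + zy)y = (3.69 + 3×5.16)×5.16 = 98.92 m²; P = b + 2y√(1+z²) = 3.69 + 2×5.16×3.162 = 36.32 m.
Hydraulic radius R = A/P = 98.92/36.32 = 2.723 m.
Rearranging Manning's equation: n = (1/Q) A R^(2/3) S^(1/2) = (1/96.4) × 98.92 × 2.723^(2/3) × √0.00024 = 0.031.

n = 0.031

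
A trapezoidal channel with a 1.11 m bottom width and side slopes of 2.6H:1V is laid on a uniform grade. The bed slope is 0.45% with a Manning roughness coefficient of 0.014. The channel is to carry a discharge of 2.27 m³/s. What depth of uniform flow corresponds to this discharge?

Manning's equation rearranged: A R^(2/3) = nQ / (1·√S) = 0.014 × 2.27 / (√0.0045) = 0.4737.
Trying y = 0.402 m: A R^(2/3) = 0.3517 — short.
Trying y = 0.575 m: A R^(2/3) = 0.74 — over.
Trying y = 0.465 m: A R^(2/3) = 0.474 — ≈ 0.4737.

y_n = 0.465 m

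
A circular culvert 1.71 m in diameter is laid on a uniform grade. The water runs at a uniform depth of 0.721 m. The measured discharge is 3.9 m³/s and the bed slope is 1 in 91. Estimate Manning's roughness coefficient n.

n = 0.013

For a circular section of diameter D = 1.71 m at depth y = 0.721 m, the central angle is θ = 2 arccos(1 − 2y/D) = 2.827 rad. Then A = (D²/8)(θ − sin θ) = 0.9201 m² and P = Dθ/2 = 2.417 m.
Hydraulic radius R = A/P = 0.9201/2.417 = 0.3807 m.
Rearranging Manning's equation: n = (1/Q) A R^(2/3) S^(1/2) = (1/3.9) × 0.9201 × 0.3807^(2/3) × √0.01099 = 0.013.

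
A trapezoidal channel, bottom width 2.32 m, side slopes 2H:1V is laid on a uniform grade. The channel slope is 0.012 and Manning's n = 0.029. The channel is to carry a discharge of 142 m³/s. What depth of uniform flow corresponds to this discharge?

y_n = 3.14 m

Manning's equation rearranged: A R^(2/3) = nQ / (1·√S) = 0.029 × 142 / (√0.012) = 37.59.
Try y = 2.57 m: A R^(2/3) = 23.86 — short.
Try y = 3.53 m: A R^(2/3) = 49.52 — over.
Try y = 3.14 m: A R^(2/3) = 37.71 — matches.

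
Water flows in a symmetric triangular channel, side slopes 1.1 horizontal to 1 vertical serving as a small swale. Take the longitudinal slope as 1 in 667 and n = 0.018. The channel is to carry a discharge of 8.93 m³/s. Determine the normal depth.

Manning's equation rearranged: A R^(2/3) = nQ / (1·√S) = 0.018 × 8.93 / (√0.001499) = 4.151.
Trying y = 1.55 m: A R^(2/3) = 1.824 — low.
Trying y = 2.61 m: A R^(2/3) = 7.321 — high.
Trying y = 2.11 m: A R^(2/3) = 4.152 — ≈ 4.151.

y_n = 2.11 m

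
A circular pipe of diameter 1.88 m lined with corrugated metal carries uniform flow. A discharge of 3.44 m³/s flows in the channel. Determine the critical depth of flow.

At critical depth, Q² T / (g A³) = 1, i.e. A³/T = Q²/g = 3.44²/9.81 = 1.206.
Try y = 1.03 m: A³/T = 2.017 — too large.
Try y = 0.9 m: A³/T = 1.205 — matches.

y_c = 0.9 m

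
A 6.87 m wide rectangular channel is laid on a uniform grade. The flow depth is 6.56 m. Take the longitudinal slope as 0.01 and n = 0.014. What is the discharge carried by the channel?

Q = 553 m³/s

Flow area A = b·y = 6.87 × 6.56 = 45.07 m². Wetted perimeter P = b + 2y = 6.87 + 2×6.56 = 19.99 m.
Hydraulic radius R = A/P = 45.07/19.99 = 2.254 m.
Manning's equation: Q = (1/n) A R^(2/3) S^(1/2) = (1/0.014) × 45.07 × 2.254^(2/3) × 0.01^(1/2) = 553 m³/s.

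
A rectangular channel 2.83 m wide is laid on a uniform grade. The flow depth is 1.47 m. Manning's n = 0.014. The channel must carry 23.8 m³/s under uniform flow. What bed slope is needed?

Flow area A = b·y = 2.83 × 1.47 = 4.16 m². Wetted perimeter P = b + 2y = 2.83 + 2×1.47 = 5.77 m.
Hydraulic radius R = A/P = 4.16/5.77 = 0.721 m.
From Manning's equation, S = [nQ / (1 A R^(2/3))]² = [0.014 × 23.8 / (1 × 4.16 × 0.721^(2/3))]² = 0.00992.

S = 0.00992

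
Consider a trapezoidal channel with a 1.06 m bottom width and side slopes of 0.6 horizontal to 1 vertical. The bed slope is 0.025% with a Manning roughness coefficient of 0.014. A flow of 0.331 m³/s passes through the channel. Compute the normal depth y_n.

Manning's equation rearranged: A R^(2/3) = nQ / (1·√S) = 0.014 × 0.331 / (√0.00025) = 0.2931.
Trying y = 0.361 m: A R^(2/3) = 0.1791 — low.
Trying y = 0.592 m: A R^(2/3) = 0.4107 — high.
Trying y = 0.485 m: A R^(2/3) = 0.293 — close enough.

y_n = 0.485 m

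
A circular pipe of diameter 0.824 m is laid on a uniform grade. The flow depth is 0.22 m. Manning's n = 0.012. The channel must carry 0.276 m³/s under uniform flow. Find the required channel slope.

For a circular section of diameter D = 0.824 m at depth y = 0.22 m, the central angle is θ = 2 arccos(1 − 2y/D) = 2.172 rad. Then A = (D²/8)(θ − sin θ) = 0.1144 m² and P = Dθ/2 = 0.8949 m.
Hydraulic radius R = A/P = 0.1144/0.8949 = 0.1278 m.
From Manning's equation, S = [nQ / (1 A R^(2/3))]² = [0.012 × 0.276 / (1 × 0.1144 × 0.1278^(2/3))]² = 0.013.

S = 0.013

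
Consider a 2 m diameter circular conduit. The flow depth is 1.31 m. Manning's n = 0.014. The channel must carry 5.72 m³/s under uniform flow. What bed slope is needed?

For a circular section of diameter D = 2 m at depth y = 1.31 m, the central angle is θ = 2 arccos(1 − 2y/D) = 3.772 rad. Then A = (D²/8)(θ − sin θ) = 2.181 m² and P = Dθ/2 = 3.772 m.
Hydraulic radius R = A/P = 2.181/3.772 = 0.5781 m.
From Manning's equation, S = [nQ / (1 A R^(2/3))]² = [0.014 × 5.72 / (1 × 2.181 × 0.5781^(2/3))]² = 0.0028.

S = 0.0028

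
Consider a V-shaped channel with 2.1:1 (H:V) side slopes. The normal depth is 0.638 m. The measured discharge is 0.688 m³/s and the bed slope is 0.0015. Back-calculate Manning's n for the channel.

For a triangular section with side slope z = 2.1: A = zy² = 2.1×0.638² = 0.8548 m²; P = 2y√(1+z²) = 2×0.638×2.326 = 2.968 m.
Hydraulic radius R = A/P = 0.8548/2.968 = 0.288 m.
Rearranging Manning's equation: n = (1/Q) A R^(2/3) S^(1/2) = (1/0.688) × 0.8548 × 0.288^(2/3) × √0.0015 = 0.021.

n = 0.021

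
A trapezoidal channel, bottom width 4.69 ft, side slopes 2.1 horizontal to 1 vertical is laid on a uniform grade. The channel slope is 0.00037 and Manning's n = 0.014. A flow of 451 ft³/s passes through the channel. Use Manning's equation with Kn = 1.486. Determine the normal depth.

y_n = 5.96 ft

Manning's equation rearranged: A R^(2/3) = nQ / (1.486·√S) = 0.014 × 451 / (1.486 × √0.00037) = 220.9.
Trying y = 6.8 ft: A R^(2/3) = 300.3 — too large.
Trying y = 4.22 ft: A R^(2/3) = 101.1 — too small.
Trying y = 5.96 ft: A R^(2/3) = 221 — close enough.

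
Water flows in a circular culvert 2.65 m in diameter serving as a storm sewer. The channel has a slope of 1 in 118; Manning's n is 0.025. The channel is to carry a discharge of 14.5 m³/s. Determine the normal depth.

Manning's equation rearranged: A R^(2/3) = nQ / (1·√S) = 0.025 × 14.5 / (√0.008475) = 3.938.
At y = 1.81 m: A R^(2/3) = 3.397 — low.
At y = 2.46 m: A R^(2/3) = 4.506 — high.
At y = 2.04 m: A R^(2/3) = 3.936 — matches.

y_n = 2.04 m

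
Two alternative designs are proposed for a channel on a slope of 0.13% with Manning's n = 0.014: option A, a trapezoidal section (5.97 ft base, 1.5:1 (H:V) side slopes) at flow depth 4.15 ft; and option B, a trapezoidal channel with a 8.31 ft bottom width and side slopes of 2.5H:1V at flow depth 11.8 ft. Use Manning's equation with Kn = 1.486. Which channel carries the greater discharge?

channel B

Channel A: With bottom width b = 5.97 ft and side slope z = 1.5: A = (b + zy)y = (5.97 + 1.5×4.15)×4.15 = 50.61 ft²; P = b + 2y√(1+z²) = 5.97 + 2×4.15×1.803 = 20.93 ft. Hydraulic radius R = A/P = 50.61/20.93 = 2.418 ft. Q_A = (1.486/0.014)·50.61·2.418^(2/3)·√0.0013 = 348.9 ft³/s.
Channel B: With bottom width b = 8.31 ft and side slope z = 2.5: A = (b + zy)y = (8.31 + 2.5×11.8)×11.8 = 446.2 ft²; P = b + 2y√(1+z²) = 8.31 + 2×11.8×2.693 = 71.85 ft. Hydraulic radius R = A/P = 446.2/71.85 = 6.209 ft. Q_B = (1.486/0.014)·446.2·6.209^(2/3)·√0.0013 = 5768 ft³/s.
Q_A = 348.9 ft³/s vs Q_B = 5768 ft³/s, so channel B carries more.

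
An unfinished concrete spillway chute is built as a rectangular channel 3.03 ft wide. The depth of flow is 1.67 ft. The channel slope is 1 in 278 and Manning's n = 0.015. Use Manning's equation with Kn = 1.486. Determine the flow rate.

Q = 25.8 ft³/s

Flow area A = b·y = 3.03 × 1.67 = 5.06 ft². Wetted perimeter P = b + 2y = 3.03 + 2×1.67 = 6.37 ft.
Hydraulic radius R = A/P = 5.06/6.37 = 0.7944 ft.
Manning's equation: Q = (1.486/n) A R^(2/3) S^(1/2) = (1.486/0.015) × 5.06 × 0.7944^(2/3) × 0.003597^(1/2) = 25.8 ft³/s.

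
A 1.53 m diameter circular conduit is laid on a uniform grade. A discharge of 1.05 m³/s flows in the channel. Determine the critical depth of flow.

y_c = 0.516 m

At critical depth, Q² T / (g A³) = 1, i.e. A³/T = Q²/g = 1.05²/9.81 = 0.1124.
Try y = 0.456 m: A³/T = 0.0694 — too small.
Try y = 0.576 m: A³/T = 0.1711 — too large.
Try y = 0.516 m: A³/T = 0.112 — matches.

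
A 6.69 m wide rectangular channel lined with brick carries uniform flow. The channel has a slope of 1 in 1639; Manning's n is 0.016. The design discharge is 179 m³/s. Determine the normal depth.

y_n = 9.48 m

Manning's equation rearranged: A R^(2/3) = nQ / (1·√S) = 0.016 × 179 / (√0.0006101) = 115.9.
Try y = 6.65 m: A R^(2/3) = 75.84 — low.
Try y = 10.3 m: A R^(2/3) = 127.8 — high.
Try y = 9.48 m: A R^(2/3) = 116 — matches.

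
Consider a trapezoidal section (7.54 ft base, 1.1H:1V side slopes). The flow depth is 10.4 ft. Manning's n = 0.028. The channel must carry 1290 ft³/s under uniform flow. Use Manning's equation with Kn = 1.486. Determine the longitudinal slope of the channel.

With bottom width b = 7.54 ft and side slope z = 1.1: A = (b + zy)y = (7.54 + 1.1×10.4)×10.4 = 197.4 ft²; P = b + 2y√(1+z²) = 7.54 + 2×10.4×1.487 = 38.46 ft.
Hydraulic radius R = A/P = 197.4/38.46 = 5.132 ft.
From Manning's equation, S = [nQ / (1.486 A R^(2/3))]² = [0.028 × 1290 / (1.486 × 197.4 × 5.132^(2/3))]² = 0.00171.

S = 0.00171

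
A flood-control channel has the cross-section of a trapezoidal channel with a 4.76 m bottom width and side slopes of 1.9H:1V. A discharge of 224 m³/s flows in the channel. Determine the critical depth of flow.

At critical depth, Q² T / (g A³) = 1, i.e. A³/T = Q²/g = 224²/9.81 = 5115.
Trying y = 2.8 m: A³/T = 1460 — short.
Trying y = 4.47 m: A³/T = 9561 — over.
Trying y = 3.84 m: A³/T = 5127 — ≈ 5115.

y_c = 3.84 m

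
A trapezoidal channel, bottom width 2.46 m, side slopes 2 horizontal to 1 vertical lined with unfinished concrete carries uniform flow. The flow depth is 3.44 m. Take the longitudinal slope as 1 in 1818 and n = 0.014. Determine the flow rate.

Q = 79.7 m³/s

With bottom width b = 2.46 m and side slope z = 2: A = (b + zy)y = (2.46 + 2×3.44)×3.44 = 32.13 m²; P = b + 2y√(1+z²) = 2.46 + 2×3.44×2.236 = 17.84 m.
Hydraulic radius R = A/P = 32.13/17.84 = 1.801 m.
Manning's equation: Q = (1/n) A R^(2/3) S^(1/2) = (1/0.014) × 32.13 × 1.801^(2/3) × 0.0005501^(1/2) = 79.7 m³/s.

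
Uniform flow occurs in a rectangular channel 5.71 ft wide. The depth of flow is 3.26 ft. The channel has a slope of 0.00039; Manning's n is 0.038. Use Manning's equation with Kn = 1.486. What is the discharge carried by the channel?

Flow area A = b·y = 5.71 × 3.26 = 18.61 ft². Wetted perimeter P = b + 2y = 5.71 + 2×3.26 = 12.23 ft.
Hydraulic radius R = A/P = 18.61/12.23 = 1.522 ft.
Manning's equation: Q = (1.486/n) A R^(2/3) S^(1/2) = (1.486/0.038) × 18.61 × 1.522^(2/3) × 0.00039^(1/2) = 19 ft³/s.

Q = 19 ft³/s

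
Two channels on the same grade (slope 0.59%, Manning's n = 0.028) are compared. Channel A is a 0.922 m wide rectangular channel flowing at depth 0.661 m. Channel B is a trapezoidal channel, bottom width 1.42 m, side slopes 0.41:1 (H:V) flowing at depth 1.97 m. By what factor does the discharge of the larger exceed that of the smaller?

Channel A: Flow area A = b·y = 0.922 × 0.661 = 0.6094 m². Wetted perimeter P = b + 2y = 0.922 + 2×0.661 = 2.244 m. Hydraulic radius R = A/P = 0.6094/2.244 = 0.2716 m. Q_A = (1/0.028)·0.6094·0.2716^(2/3)·√0.0059 = 0.7011 m³/s.
Channel B: With bottom width b = 1.42 m and side slope z = 0.41: A = (b + zy)y = (1.42 + 0.41×1.97)×1.97 = 4.389 m²; P = b + 2y√(1+z²) = 1.42 + 2×1.97×1.081 = 5.678 m. Hydraulic radius R = A/P = 4.389/5.678 = 0.7729 m. Q_B = (1/0.028)·4.389·0.7729^(2/3)·√0.0059 = 10.14 m³/s.
The larger discharge is 10.14 m³/s and the smaller is 0.7011 m³/s; the ratio is 14.5.

14.5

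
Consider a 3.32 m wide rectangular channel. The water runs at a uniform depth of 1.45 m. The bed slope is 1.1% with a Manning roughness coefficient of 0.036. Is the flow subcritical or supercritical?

subcritical

Flow area A = b·y = 3.32 × 1.45 = 4.814 m². Wetted perimeter P = b + 2y = 3.32 + 2×1.45 = 6.22 m.
Hydraulic radius R = A/P = 4.814/6.22 = 0.774 m.
V = (1/n) R^(2/3) √S = (1/0.036) × 0.774^(2/3) × √0.011 = 2.456 m/s. Hydraulic depth D_h = A/T = 4.814/3.32 = 1.45 m.
Froude number Fr = V/√(g·D_h) = 2.456/√(9.81×1.45) = 0.651, which is less than 1, so the flow is subcritical.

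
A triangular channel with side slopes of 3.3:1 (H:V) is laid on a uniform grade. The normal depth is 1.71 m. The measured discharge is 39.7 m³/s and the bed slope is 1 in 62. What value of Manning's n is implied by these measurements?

n = 0.027

For a triangular section with side slope z = 3.3: A = zy² = 3.3×1.71² = 9.65 m²; P = 2y√(1+z²) = 2×1.71×3.448 = 11.79 m.
Hydraulic radius R = A/P = 9.65/11.79 = 0.8183 m.
Rearranging Manning's equation: n = (1/Q) A R^(2/3) S^(1/2) = (1/39.7) × 9.65 × 0.8183^(2/3) × √0.01613 = 0.027.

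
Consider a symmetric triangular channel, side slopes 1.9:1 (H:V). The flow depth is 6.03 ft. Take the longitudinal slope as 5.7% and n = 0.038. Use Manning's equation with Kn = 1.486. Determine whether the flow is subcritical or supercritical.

For a triangular section with side slope z = 1.9: A = zy² = 1.9×6.03² = 69.09 ft²; P = 2y√(1+z²) = 2×6.03×2.147 = 25.89 ft.
Hydraulic radius R = A/P = 69.09/25.89 = 2.668 ft.
V = (1.486/n) R^(2/3) √S = (1.486/0.038) × 2.668^(2/3) × √0.057 = 17.96 ft/s. Hydraulic depth D_h = A/T = 69.09/22.91 = 3.015 ft.
Froude number Fr = V/√(g·D_h) = 17.96/√(32.2×3.015) = 1.82, which is greater than 1, so the flow is supercritical.

supercritical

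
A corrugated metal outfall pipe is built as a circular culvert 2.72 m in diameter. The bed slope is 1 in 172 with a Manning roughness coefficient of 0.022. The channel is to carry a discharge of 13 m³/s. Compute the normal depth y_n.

y_n = 1.9 m

Manning's equation rearranged: A R^(2/3) = nQ / (1·√S) = 0.022 × 13 / (√0.005814) = 3.751.
Trying y = 2.06 m: A R^(2/3) = 4.144 — too large.
Trying y = 1.31 m: A R^(2/3) = 2.107 — too small.
Trying y = 1.9 m: A R^(2/3) = 3.752 — matches.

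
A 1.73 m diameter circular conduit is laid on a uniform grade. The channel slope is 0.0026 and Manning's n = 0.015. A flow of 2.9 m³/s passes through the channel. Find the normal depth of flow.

Manning's equation rearranged: A R^(2/3) = nQ / (1·√S) = 0.015 × 2.9 / (√0.0026) = 0.8531.
At y = 0.734 m: A R^(2/3) = 0.5041 — short.
At y = 1.2 m: A R^(2/3) = 1.112 — over.
At y = 1 m: A R^(2/3) = 0.8524 — close enough.

y_n = 1 m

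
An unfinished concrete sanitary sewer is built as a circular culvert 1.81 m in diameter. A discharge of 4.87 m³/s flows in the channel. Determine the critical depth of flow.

y_c = 1.09 m

At critical depth, Q² T / (g A³) = 1, i.e. A³/T = Q²/g = 4.87²/9.81 = 2.418.
Trying y = 1.37 m: A³/T = 5.875 — over.
Trying y = 0.891 m: A³/T = 1.108 — short.
Trying y = 1.09 m: A³/T = 2.395 — matches.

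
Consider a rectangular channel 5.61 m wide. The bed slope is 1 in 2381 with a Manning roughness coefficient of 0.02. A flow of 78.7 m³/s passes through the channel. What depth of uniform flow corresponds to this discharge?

Manning's equation rearranged: A R^(2/3) = nQ / (1·√S) = 0.02 × 78.7 / (√0.00042) = 76.8.
Try y = 6.42 m: A R^(2/3) = 56.26 — short.
Try y = 8.35 m: A R^(2/3) = 76.81 — matches.

y_n = 8.35 m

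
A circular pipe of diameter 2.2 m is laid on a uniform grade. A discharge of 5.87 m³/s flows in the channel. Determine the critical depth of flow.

At critical depth, Q² T / (g A³) = 1, i.e. A³/T = Q²/g = 5.87²/9.81 = 3.512.
Try y = 1.43 m: A³/T = 8.527 — too large.
Try y = 0.93 m: A³/T = 1.642 — too small.
Try y = 1.13 m: A³/T = 3.459 — ≈ 3.512.

y_c = 1.13 m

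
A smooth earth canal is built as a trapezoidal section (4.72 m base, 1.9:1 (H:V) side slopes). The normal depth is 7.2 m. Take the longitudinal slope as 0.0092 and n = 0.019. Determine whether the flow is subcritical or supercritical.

supercritical

With bottom width b = 4.72 m and side slope z = 1.9: A = (b + zy)y = (4.72 + 1.9×7.2)×7.2 = 132.5 m²; P = b + 2y√(1+z²) = 4.72 + 2×7.2×2.147 = 35.64 m.
Hydraulic radius R = A/P = 132.5/35.64 = 3.717 m.
V = (1/n) R^(2/3) √S = (1/0.019) × 3.717^(2/3) × √0.0092 = 12.11 m/s. Hydraulic depth D_h = A/T = 132.5/32.08 = 4.13 m.
Froude number Fr = V/√(g·D_h) = 12.11/√(9.81×4.13) = 1.9, which is greater than 1, so the flow is supercritical.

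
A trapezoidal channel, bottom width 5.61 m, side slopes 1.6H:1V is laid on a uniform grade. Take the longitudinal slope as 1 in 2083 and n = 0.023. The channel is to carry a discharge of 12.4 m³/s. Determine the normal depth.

Manning's equation rearranged: A R^(2/3) = nQ / (1·√S) = 0.023 × 12.4 / (√0.0004801) = 13.02.
Trying y = 1.95 m: A R^(2/3) = 20.41 — too large.
Trying y = 1.22 m: A R^(2/3) = 8.621 — too small.
Trying y = 1.53 m: A R^(2/3) = 13 — ≈ 13.02.

y_n = 1.53 m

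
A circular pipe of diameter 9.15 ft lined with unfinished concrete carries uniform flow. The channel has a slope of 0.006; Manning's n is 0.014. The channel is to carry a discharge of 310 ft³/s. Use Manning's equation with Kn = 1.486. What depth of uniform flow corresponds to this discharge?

Manning's equation rearranged: A R^(2/3) = nQ / (1.486·√S) = 0.014 × 310 / (1.486 × √0.006) = 37.7.
At y = 2.77 ft: A R^(2/3) = 22.75 — too small.
At y = 3.62 ft: A R^(2/3) = 37.7 — matches.

y_n = 3.62 ft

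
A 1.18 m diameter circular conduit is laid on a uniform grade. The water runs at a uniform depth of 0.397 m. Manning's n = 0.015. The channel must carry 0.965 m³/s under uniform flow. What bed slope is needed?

For a circular section of diameter D = 1.18 m at depth y = 0.397 m, the central angle is θ = 2 arccos(1 − 2y/D) = 2.475 rad. Then A = (D²/8)(θ − sin θ) = 0.3232 m² and P = Dθ/2 = 1.46 m.
Hydraulic radius R = A/P = 0.3232/1.46 = 0.2213 m.
From Manning's equation, S = [nQ / (1 A R^(2/3))]² = [0.015 × 0.965 / (1 × 0.3232 × 0.2213^(2/3))]² = 0.015.

S = 0.015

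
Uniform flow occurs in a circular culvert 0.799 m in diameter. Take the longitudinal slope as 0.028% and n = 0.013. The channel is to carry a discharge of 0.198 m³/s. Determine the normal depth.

y_n = 0.591 m

Manning's equation rearranged: A R^(2/3) = nQ / (1·√S) = 0.013 × 0.198 / (√0.00028) = 0.1538.
Try y = 0.456 m: A R^(2/3) = 0.1065 — low.
Try y = 0.743 m: A R^(2/3) = 0.1842 — high.
Try y = 0.591 m: A R^(2/3) = 0.1537 — matches.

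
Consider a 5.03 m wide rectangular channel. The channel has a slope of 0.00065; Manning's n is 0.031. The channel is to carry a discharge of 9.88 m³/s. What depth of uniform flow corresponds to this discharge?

Manning's equation rearranged: A R^(2/3) = nQ / (1·√S) = 0.031 × 9.88 / (√0.00065) = 12.01.
Try y = 1.61 m: A R^(2/3) = 7.999 — short.
Try y = 2.53 m: A R^(2/3) = 14.86 — over.
Try y = 2.16 m: A R^(2/3) = 12.01 — close enough.

y_n = 2.16 m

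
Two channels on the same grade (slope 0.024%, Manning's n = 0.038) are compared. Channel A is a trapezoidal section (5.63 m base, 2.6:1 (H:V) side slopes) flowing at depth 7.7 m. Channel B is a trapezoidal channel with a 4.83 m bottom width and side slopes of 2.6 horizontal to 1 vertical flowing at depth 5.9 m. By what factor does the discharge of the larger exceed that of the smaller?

Channel A: With bottom width b = 5.63 m and side slope z = 2.6: A = (b + zy)y = (5.63 + 2.6×7.7)×7.7 = 197.5 m²; P = b + 2y√(1+z²) = 5.63 + 2×7.7×2.786 = 48.53 m. Hydraulic radius R = A/P = 197.5/48.53 = 4.07 m. Q_A = (1/0.038)·197.5·4.07^(2/3)·√0.00024 = 205.2 m³/s.
Channel B: With bottom width b = 4.83 m and side slope z = 2.6: A = (b + zy)y = (4.83 + 2.6×5.9)×5.9 = 119 m²; P = b + 2y√(1+z²) = 4.83 + 2×5.9×2.786 = 37.7 m. Hydraulic radius R = A/P = 119/37.7 = 3.156 m. Q_B = (1/0.038)·119·3.156^(2/3)·√0.00024 = 104.4 m³/s.
The larger discharge is 205.2 m³/s and the smaller is 104.4 m³/s; the ratio is 1.97.

1.97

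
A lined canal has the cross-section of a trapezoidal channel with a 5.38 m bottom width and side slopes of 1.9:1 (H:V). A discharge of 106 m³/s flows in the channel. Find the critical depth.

At critical depth, Q² T / (g A³) = 1, i.e. A³/T = Q²/g = 106²/9.81 = 1145.
Try y = 2.09 m: A³/T = 560.3 — too small.
Try y = 2.53 m: A³/T = 1142 — ≈ 1145.

y_c = 2.53 m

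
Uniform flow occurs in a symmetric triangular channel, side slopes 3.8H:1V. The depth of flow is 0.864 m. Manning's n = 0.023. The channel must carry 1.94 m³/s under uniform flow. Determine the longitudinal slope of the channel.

For a triangular section with side slope z = 3.8: A = zy² = 3.8×0.864² = 2.837 m²; P = 2y√(1+z²) = 2×0.864×3.929 = 6.79 m.
Hydraulic radius R = A/P = 2.837/6.79 = 0.4178 m.
From Manning's equation, S = [nQ / (1 A R^(2/3))]² = [0.023 × 1.94 / (1 × 2.837 × 0.4178^(2/3))]² = 0.000792.

S = 0.000792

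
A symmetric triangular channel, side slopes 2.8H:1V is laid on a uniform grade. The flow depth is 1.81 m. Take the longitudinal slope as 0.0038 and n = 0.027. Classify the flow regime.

For a triangular section with side slope z = 2.8: A = zy² = 2.8×1.81² = 9.173 m²; P = 2y√(1+z²) = 2×1.81×2.973 = 10.76 m.
Hydraulic radius R = A/P = 9.173/10.76 = 0.8523 m.
V = (1/n) R^(2/3) √S = (1/0.027) × 0.8523^(2/3) × √0.0038 = 2.052 m/s. Hydraulic depth D_h = A/T = 9.173/10.14 = 0.905 m.
Froude number Fr = V/√(g·D_h) = 2.052/√(9.81×0.905) = 0.689, which is less than 1, so the flow is subcritical.

subcritical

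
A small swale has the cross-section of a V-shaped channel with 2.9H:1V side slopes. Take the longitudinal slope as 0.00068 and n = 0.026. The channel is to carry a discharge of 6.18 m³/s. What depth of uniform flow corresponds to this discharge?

y_n = 1.6 m

Manning's equation rearranged: A R^(2/3) = nQ / (1·√S) = 0.026 × 6.18 / (√0.00068) = 6.162.
Try y = 1.38 m: A R^(2/3) = 4.154 — too small.
Try y = 1.76 m: A R^(2/3) = 7.946 — too large.
Try y = 1.6 m: A R^(2/3) = 6.163 — close enough.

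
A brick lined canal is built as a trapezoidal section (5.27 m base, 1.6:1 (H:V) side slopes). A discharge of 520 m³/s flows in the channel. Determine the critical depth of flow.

y_c = 5.93 m

At critical depth, Q² T / (g A³) = 1, i.e. A³/T = Q²/g = 520²/9.81 = 27560.
Trying y = 6.6 m: A³/T = 43220 — too large.
Trying y = 5.93 m: A³/T = 27640 — ≈ 27560.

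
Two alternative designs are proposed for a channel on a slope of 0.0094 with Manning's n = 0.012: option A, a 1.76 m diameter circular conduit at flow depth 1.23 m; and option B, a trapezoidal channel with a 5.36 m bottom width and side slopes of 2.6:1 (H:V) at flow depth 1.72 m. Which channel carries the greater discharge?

channel B

Channel A: For a circular section of diameter D = 1.76 m at depth y = 1.23 m, the central angle is θ = 2 arccos(1 − 2y/D) = 3.96 rad. Then A = (D²/8)(θ − sin θ) = 1.816 m² and P = Dθ/2 = 3.485 m. Hydraulic radius R = A/P = 1.816/3.485 = 0.5211 m. Q_A = (1/0.012)·1.816·0.5211^(2/3)·√0.0094 = 9.5 m³/s.
Channel B: With bottom width b = 5.36 m and side slope z = 2.6: A = (b + zy)y = (5.36 + 2.6×1.72)×1.72 = 16.91 m²; P = b + 2y√(1+z²) = 5.36 + 2×1.72×2.786 = 14.94 m. Hydraulic radius R = A/P = 16.91/14.94 = 1.132 m. Q_B = (1/0.012)·16.91·1.132^(2/3)·√0.0094 = 148.4 m³/s.
Q_A = 9.5 m³/s vs Q_B = 148.4 m³/s, so channel B carries more.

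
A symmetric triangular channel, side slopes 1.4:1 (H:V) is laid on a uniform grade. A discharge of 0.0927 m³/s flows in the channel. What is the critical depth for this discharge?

y_c = 0.246 m

At critical depth, Q² T / (g A³) = 1, i.e. A³/T = Q²/g = 0.0927²/9.81 = 0.000876.
At y = 0.297 m: A³/T = 0.002265 — high.
At y = 0.187 m: A³/T = 0.0002241 — low.
At y = 0.246 m: A³/T = 0.0008829 — matches.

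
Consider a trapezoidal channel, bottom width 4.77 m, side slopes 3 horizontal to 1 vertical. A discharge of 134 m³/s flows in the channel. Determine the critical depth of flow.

y_c = 2.64 m

At critical depth, Q² T / (g A³) = 1, i.e. A³/T = Q²/g = 134²/9.81 = 1830.
Trying y = 2.12 m: A³/T = 751.1 — short.
Trying y = 3.37 m: A³/T = 5046 — over.
Trying y = 2.64 m: A³/T = 1824 — matches.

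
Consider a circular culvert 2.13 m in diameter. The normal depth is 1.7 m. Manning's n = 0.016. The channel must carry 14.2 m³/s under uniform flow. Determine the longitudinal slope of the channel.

S = 0.0099

For a circular section of diameter D = 2.13 m at depth y = 1.7 m, the central angle is θ = 2 arccos(1 − 2y/D) = 4.419 rad. Then A = (D²/8)(θ − sin θ) = 3.049 m² and P = Dθ/2 = 4.706 m.
Hydraulic radius R = A/P = 3.049/4.706 = 0.6479 m.
From Manning's equation, S = [nQ / (1 A R^(2/3))]² = [0.016 × 14.2 / (1 × 3.049 × 0.6479^(2/3))]² = 0.0099.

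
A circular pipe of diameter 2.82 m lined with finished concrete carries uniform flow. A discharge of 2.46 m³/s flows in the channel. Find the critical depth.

At critical depth, Q² T / (g A³) = 1, i.e. A³/T = Q²/g = 2.46²/9.81 = 0.6169.
Try y = 0.508 m: A³/T = 0.2068 — low.
Try y = 0.788 m: A³/T = 1.149 — high.
Try y = 0.672 m: A³/T = 0.6184 — matches.

y_c = 0.672 m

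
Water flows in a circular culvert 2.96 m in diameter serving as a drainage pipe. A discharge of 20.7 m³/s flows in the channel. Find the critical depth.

y_c = 2 m

At critical depth, Q² T / (g A³) = 1, i.e. A³/T = Q²/g = 20.7²/9.81 = 43.68.
At y = 1.57 m: A³/T = 17.24 — low.
At y = 2.22 m: A³/T = 66.19 — high.
At y = 2 m: A³/T = 43.7 — matches.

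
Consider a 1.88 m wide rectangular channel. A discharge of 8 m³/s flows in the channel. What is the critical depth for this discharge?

y_c = 1.23 m

For a rectangular channel, critical depth y_c = (q²/g)^(1/3) where q = Q/b = 8/1.88 = 4.255 m²/s.
So y_c = (4.255²/9.81)^(1/3) = 1.23 m.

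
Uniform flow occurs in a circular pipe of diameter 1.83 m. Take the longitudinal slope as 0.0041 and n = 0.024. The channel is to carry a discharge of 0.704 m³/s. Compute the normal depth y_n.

Manning's equation rearranged: A R^(2/3) = nQ / (1·√S) = 0.024 × 0.704 / (√0.0041) = 0.2639.
Trying y = 0.567 m: A R^(2/3) = 0.3255 — high.
Trying y = 0.509 m: A R^(2/3) = 0.2639 — matches.

y_n = 0.509 m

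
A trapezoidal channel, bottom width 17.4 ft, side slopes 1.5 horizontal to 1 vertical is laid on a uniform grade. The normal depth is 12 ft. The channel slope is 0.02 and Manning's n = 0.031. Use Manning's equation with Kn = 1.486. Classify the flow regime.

With bottom width b = 17.4 ft and side slope z = 1.5: A = (b + zy)y = (17.4 + 1.5×12)×12 = 424.8 ft²; P = b + 2y√(1+z²) = 17.4 + 2×12×1.803 = 60.67 ft.
Hydraulic radius R = A/P = 424.8/60.67 = 7.002 ft.
V = (1.486/n) R^(2/3) √S = (1.486/0.031) × 7.002^(2/3) × √0.02 = 24.81 ft/s. Hydraulic depth D_h = A/T = 424.8/53.4 = 7.955 ft.
Froude number Fr = V/√(g·D_h) = 24.81/√(32.2×7.955) = 1.55, which is greater than 1, so the flow is supercritical.

supercritical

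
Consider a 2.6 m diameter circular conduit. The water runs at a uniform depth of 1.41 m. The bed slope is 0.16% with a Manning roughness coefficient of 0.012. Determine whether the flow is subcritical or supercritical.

subcritical

For a circular section of diameter D = 2.6 m at depth y = 1.41 m, the central angle is θ = 2 arccos(1 − 2y/D) = 3.311 rad. Then A = (D²/8)(θ − sin θ) = 2.94 m² and P = Dθ/2 = 4.304 m.
Hydraulic radius R = A/P = 2.94/4.304 = 0.6831 m.
V = (1/n) R^(2/3) √S = (1/0.012) × 0.6831^(2/3) × √0.0016 = 2.585 m/s. Hydraulic depth D_h = A/T = 2.94/2.591 = 1.135 m.
Froude number Fr = V/√(g·D_h) = 2.585/√(9.81×1.135) = 0.775, which is less than 1, so the flow is subcritical.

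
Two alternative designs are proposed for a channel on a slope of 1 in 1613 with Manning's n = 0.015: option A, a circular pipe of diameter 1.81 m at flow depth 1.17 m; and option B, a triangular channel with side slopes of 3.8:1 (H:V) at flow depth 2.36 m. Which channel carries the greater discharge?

channel B

Channel A: For a circular section of diameter D = 1.81 m at depth y = 1.17 m, the central angle is θ = 2 arccos(1 − 2y/D) = 3.736 rad. Then A = (D²/8)(θ − sin θ) = 1.759 m² and P = Dθ/2 = 3.381 m. Hydraulic radius R = A/P = 1.759/3.381 = 0.5203 m. Q_A = (1/0.015)·1.759·0.5203^(2/3)·√0.00062 = 1.889 m³/s.
Channel B: For a triangular section with side slope z = 3.8: A = zy² = 3.8×2.36² = 21.16 m²; P = 2y√(1+z²) = 2×2.36×3.929 = 18.55 m. Hydraulic radius R = A/P = 21.16/18.55 = 1.141 m. Q_B = (1/0.015)·21.16·1.141^(2/3)·√0.00062 = 38.36 m³/s.
Q_A = 1.889 m³/s vs Q_B = 38.36 m³/s, so channel B carries more.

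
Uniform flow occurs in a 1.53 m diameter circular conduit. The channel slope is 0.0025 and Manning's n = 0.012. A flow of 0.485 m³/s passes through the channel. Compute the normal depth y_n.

Manning's equation rearranged: A R^(2/3) = nQ / (1·√S) = 0.012 × 0.485 / (√0.0025) = 0.1164.
At y = 0.393 m: A R^(2/3) = 0.14 — high.
At y = 0.25 m: A R^(2/3) = 0.05617 — low.
At y = 0.358 m: A R^(2/3) = 0.1163 — matches.

y_n = 0.358 m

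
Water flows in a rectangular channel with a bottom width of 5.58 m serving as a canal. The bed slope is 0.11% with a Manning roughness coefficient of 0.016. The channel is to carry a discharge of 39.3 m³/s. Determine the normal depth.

y_n = 2.74 m

Manning's equation rearranged: A R^(2/3) = nQ / (1·√S) = 0.016 × 39.3 / (√0.0011) = 18.96.
Trying y = 3.17 m: A R^(2/3) = 23.01 — high.
Trying y = 2.08 m: A R^(2/3) = 13.05 — low.
Trying y = 2.74 m: A R^(2/3) = 18.97 — matches.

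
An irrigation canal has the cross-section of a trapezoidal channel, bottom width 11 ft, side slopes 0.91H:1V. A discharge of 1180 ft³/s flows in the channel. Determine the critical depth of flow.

At critical depth, Q² T / (g A³) = 1, i.e. A³/T = Q²/g = 1180²/32.2 = 43240.
Trying y = 6.74 ft: A³/T = 66190 — over.
Trying y = 4.83 ft: A³/T = 20780 — short.
Trying y = 5.97 ft: A³/T = 43180 — ≈ 43240.

y_c = 5.97 ft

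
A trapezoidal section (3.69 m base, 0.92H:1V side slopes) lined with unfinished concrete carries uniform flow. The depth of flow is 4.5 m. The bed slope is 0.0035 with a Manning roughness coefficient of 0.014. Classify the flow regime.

With bottom width b = 3.69 m and side slope z = 0.92: A = (b + zy)y = (3.69 + 0.92×4.5)×4.5 = 35.23 m²; P = b + 2y√(1+z²) = 3.69 + 2×4.5×1.359 = 15.92 m.
Hydraulic radius R = A/P = 35.23/15.92 = 2.213 m.
V = (1/n) R^(2/3) √S = (1/0.014) × 2.213^(2/3) × √0.0035 = 7.177 m/s. Hydraulic depth D_h = A/T = 35.23/11.97 = 2.944 m.
Froude number Fr = V/√(g·D_h) = 7.177/√(9.81×2.944) = 1.34, which is greater than 1, so the flow is supercritical.

supercritical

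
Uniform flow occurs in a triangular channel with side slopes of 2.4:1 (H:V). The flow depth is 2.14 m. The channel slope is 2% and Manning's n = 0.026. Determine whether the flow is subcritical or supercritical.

supercritical

For a triangular section with side slope z = 2.4: A = zy² = 2.4×2.14² = 10.99 m²; P = 2y√(1+z²) = 2×2.14×2.6 = 11.13 m.
Hydraulic radius R = A/P = 10.99/11.13 = 0.9877 m.
V = (1/n) R^(2/3) √S = (1/0.026) × 0.9877^(2/3) × √0.02 = 5.395 m/s. Hydraulic depth D_h = A/T = 10.99/10.27 = 1.07 m.
Froude number Fr = V/√(g·D_h) = 5.395/√(9.81×1.07) = 1.67, which is greater than 1, so the flow is supercritical.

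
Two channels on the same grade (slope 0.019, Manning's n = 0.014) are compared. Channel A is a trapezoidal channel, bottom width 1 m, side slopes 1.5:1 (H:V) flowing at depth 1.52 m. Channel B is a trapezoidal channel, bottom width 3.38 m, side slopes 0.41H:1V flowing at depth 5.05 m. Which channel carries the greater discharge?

channel B

Channel A: With bottom width b = 1 m and side slope z = 1.5: A = (b + zy)y = (1 + 1.5×1.52)×1.52 = 4.986 m²; P = b + 2y√(1+z²) = 1 + 2×1.52×1.803 = 6.48 m. Hydraulic radius R = A/P = 4.986/6.48 = 0.7693 m. Q_A = (1/0.014)·4.986·0.7693^(2/3)·√0.019 = 41.21 m³/s.
Channel B: With bottom width b = 3.38 m and side slope z = 0.41: A = (b + zy)y = (3.38 + 0.41×5.05)×5.05 = 27.53 m²; P = b + 2y√(1+z²) = 3.38 + 2×5.05×1.081 = 14.3 m. Hydraulic radius R = A/P = 27.53/14.3 = 1.925 m. Q_B = (1/0.014)·27.53·1.925^(2/3)·√0.019 = 419.4 m³/s.
Q_A = 41.21 m³/s vs Q_B = 419.4 m³/s, so channel B carries more.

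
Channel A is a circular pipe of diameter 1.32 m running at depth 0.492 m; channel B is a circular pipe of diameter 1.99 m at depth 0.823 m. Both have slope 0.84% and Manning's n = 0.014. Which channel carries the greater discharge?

Channel A: For a circular section of diameter D = 1.32 m at depth y = 0.492 m, the central angle is θ = 2 arccos(1 − 2y/D) = 2.627 rad. Then A = (D²/8)(θ − sin θ) = 0.4649 m² and P = Dθ/2 = 1.734 m. Hydraulic radius R = A/P = 0.4649/1.734 = 0.2682 m. Q_A = (1/0.014)·0.4649·0.2682^(2/3)·√0.0084 = 1.266 m³/s.
Channel B: For a circular section of diameter D = 1.99 m at depth y = 0.823 m, the central angle is θ = 2 arccos(1 − 2y/D) = 2.794 rad. Then A = (D²/8)(θ − sin θ) = 1.215 m² and P = Dθ/2 = 2.78 m. Hydraulic radius R = A/P = 1.215/2.78 = 0.4369 m. Q_B = (1/0.014)·1.215·0.4369^(2/3)·√0.0084 = 4.578 m³/s.
Q_A = 1.266 m³/s vs Q_B = 4.578 m³/s, so channel B carries more.

channel B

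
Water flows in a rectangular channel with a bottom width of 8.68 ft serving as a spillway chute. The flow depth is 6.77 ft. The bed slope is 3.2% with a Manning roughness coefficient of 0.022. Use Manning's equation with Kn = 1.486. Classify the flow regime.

Flow area A = b·y = 8.68 × 6.77 = 58.76 ft². Wetted perimeter P = b + 2y = 8.68 + 2×6.77 = 22.22 ft.
Hydraulic radius R = A/P = 58.76/22.22 = 2.645 ft.
V = (1.486/n) R^(2/3) √S = (1.486/0.022) × 2.645^(2/3) × √0.032 = 23.11 ft/s. Hydraulic depth D_h = A/T = 58.76/8.68 = 6.77 ft.
Froude number Fr = V/√(g·D_h) = 23.11/√(32.2×6.77) = 1.57, which is greater than 1, so the flow is supercritical.

supercritical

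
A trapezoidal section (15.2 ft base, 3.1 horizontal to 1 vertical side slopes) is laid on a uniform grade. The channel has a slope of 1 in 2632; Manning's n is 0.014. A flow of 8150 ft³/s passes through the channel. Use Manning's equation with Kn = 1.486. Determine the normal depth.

y_n = 15.3 ft

Manning's equation rearranged: A R^(2/3) = nQ / (1.486·√S) = 0.014 × 8150 / (1.486 × √0.0003799) = 3939.
At y = 10.7 ft: A R^(2/3) = 1727 — low.
At y = 18.1 ft: A R^(2/3) = 5869 — high.
At y = 15.3 ft: A R^(2/3) = 3941 — close enough.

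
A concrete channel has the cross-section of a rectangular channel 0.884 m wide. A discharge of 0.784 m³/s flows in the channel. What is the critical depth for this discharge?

For a rectangular channel, critical depth y_c = (q²/g)^(1/3) where q = Q/b = 0.784/0.884 = 0.8869 m²/s.
So y_c = (0.8869²/9.81)^(1/3) = 0.431 m.

y_c = 0.431 m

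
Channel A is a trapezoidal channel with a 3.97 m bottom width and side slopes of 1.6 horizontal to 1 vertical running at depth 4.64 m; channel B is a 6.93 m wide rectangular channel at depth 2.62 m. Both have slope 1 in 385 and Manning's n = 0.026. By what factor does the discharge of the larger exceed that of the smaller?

4.07

Channel A: With bottom width b = 3.97 m and side slope z = 1.6: A = (b + zy)y = (3.97 + 1.6×4.64)×4.64 = 52.87 m²; P = b + 2y√(1+z²) = 3.97 + 2×4.64×1.887 = 21.48 m. Hydraulic radius R = A/P = 52.87/21.48 = 2.461 m. Q_A = (1/0.026)·52.87·2.461^(2/3)·√0.002597 = 188.9 m³/s.
Channel B: Flow area A = b·y = 6.93 × 2.62 = 18.16 m². Wetted perimeter P = b + 2y = 6.93 + 2×2.62 = 12.17 m. Hydraulic radius R = A/P = 18.16/12.17 = 1.492 m. Q_B = (1/0.026)·18.16·1.492^(2/3)·√0.002597 = 46.47 m³/s.
The larger discharge is 188.9 m³/s and the smaller is 46.47 m³/s; the ratio is 4.07.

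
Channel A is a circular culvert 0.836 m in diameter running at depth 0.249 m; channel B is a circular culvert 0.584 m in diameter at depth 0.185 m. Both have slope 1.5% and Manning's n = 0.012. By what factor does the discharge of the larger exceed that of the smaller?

Channel A: For a circular section of diameter D = 0.836 m at depth y = 0.249 m, the central angle is θ = 2 arccos(1 − 2y/D) = 2.309 rad. Then A = (D²/8)(θ − sin θ) = 0.1371 m² and P = Dθ/2 = 0.9652 m. Hydraulic radius R = A/P = 0.1371/0.9652 = 0.1421 m. Q_A = (1/0.012)·0.1371·0.1421^(2/3)·√0.015 = 0.381 m³/s.
Channel B: For a circular section of diameter D = 0.584 m at depth y = 0.185 m, the central angle is θ = 2 arccos(1 − 2y/D) = 2.391 rad. Then A = (D²/8)(θ − sin θ) = 0.07287 m² and P = Dθ/2 = 0.6982 m. Hydraulic radius R = A/P = 0.07287/0.6982 = 0.1044 m. Q_B = (1/0.012)·0.07287·0.1044^(2/3)·√0.015 = 0.1649 m³/s.
The larger discharge is 0.381 m³/s and the smaller is 0.1649 m³/s; the ratio is 2.31.

2.31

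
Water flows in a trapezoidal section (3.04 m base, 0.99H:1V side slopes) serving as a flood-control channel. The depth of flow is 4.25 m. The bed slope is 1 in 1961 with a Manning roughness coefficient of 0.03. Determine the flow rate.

With bottom width b = 3.04 m and side slope z = 0.99: A = (b + zy)y = (3.04 + 0.99×4.25)×4.25 = 30.8 m²; P = b + 2y√(1+z²) = 3.04 + 2×4.25×1.407 = 15 m.
Hydraulic radius R = A/P = 30.8/15 = 2.053 m.
Manning's equation: Q = (1/n) A R^(2/3) S^(1/2) = (1/0.03) × 30.8 × 2.053^(2/3) × 0.0005099^(1/2) = 37.5 m³/s.

Q = 37.5 m³/s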